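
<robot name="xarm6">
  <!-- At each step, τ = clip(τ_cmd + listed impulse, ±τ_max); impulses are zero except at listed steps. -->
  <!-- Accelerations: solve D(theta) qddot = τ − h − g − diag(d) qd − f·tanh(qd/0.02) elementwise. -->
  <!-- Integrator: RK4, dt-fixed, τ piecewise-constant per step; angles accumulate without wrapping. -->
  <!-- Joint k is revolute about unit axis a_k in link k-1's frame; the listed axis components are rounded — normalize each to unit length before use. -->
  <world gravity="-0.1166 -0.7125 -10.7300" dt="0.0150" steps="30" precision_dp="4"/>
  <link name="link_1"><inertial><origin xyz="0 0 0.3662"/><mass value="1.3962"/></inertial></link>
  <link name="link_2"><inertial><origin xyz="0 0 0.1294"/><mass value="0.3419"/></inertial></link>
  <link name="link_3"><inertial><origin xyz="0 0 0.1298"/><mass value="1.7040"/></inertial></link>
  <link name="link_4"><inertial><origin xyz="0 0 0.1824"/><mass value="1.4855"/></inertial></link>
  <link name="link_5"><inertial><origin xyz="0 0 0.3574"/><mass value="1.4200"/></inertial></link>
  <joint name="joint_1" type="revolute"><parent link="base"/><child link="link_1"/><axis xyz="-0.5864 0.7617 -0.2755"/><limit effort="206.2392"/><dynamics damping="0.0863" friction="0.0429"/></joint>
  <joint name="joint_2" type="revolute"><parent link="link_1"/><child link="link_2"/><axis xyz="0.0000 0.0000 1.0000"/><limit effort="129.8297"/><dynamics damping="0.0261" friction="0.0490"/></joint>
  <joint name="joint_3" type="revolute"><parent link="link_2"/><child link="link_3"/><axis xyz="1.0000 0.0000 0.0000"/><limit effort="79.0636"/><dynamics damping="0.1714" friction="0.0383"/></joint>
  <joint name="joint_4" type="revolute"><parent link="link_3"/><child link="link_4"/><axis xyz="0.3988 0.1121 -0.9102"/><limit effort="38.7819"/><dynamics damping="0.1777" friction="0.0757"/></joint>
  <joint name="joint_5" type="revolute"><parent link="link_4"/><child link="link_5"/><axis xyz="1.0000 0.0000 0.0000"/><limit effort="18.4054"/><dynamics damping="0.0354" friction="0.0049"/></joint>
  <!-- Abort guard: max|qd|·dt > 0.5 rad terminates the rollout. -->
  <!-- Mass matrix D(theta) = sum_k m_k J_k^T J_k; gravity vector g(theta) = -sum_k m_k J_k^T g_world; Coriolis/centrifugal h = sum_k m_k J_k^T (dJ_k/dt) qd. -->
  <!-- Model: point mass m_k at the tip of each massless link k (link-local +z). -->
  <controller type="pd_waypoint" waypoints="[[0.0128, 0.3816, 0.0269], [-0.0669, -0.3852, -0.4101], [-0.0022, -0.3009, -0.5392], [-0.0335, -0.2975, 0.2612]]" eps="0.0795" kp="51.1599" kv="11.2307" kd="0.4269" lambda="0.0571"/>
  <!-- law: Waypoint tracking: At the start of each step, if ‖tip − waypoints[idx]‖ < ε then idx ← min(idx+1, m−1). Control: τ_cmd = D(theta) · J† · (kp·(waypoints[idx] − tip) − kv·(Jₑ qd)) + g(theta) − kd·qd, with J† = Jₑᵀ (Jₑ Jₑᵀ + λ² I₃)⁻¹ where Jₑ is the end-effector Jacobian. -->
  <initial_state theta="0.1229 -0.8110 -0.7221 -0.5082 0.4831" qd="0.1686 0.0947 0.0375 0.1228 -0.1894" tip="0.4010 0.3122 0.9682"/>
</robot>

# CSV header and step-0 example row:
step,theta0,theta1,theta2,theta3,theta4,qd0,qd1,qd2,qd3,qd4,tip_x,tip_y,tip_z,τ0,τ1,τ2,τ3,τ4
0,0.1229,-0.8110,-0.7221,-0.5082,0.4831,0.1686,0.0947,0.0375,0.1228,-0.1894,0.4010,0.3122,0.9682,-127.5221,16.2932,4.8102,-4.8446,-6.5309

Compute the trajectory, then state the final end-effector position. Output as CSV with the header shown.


step,theta0,theta1,theta2,theta3,theta4,qd0,qd1,qd2,qd3,qd4,tip_x,tip_y,tip_z,τ0,τ1,τ2,τ3,τ4
1,0.1105,-0.8127,-0.7459,-0.5154,0.4824,-1.8098,-0.3241,-3.1529,-1.0757,0.0281,0.4005,0.3146,0.9623,-107.1967,13.9848,6.6357,-3.2274,-5.2908
2,0.0721,-0.8204,-0.8091,-0.5384,0.4799,-3.2713,-0.7082,-5.1430,-2.0634,-0.4407,0.3957,0.3179,0.9476,-84.7596,11.7567,6.6112,-2.0841,-4.1261
3,0.0155,-0.8332,-0.8943,-0.5745,0.4669,-4.2551,-1.0170,-6.1247,-2.8031,-1.3598,0.3867,0.3218,0.9255,-61.5795,9.2634,5.9203,-1.1714,-2.9370
4,-0.0528,-0.8502,-0.9889,-0.6194,0.4388,-4.8474,-1.2559,-6.4398,-3.1954,-2.4332,0.3734,0.3260,0.8971,-39.4851,6.4804,5.3977,-0.3462,-1.6662
5,-0.1277,-0.8702,-1.0850,-0.6681,0.3950,-5.1376,-1.4298,-6.3818,-3.2349,-3.4280,0.3559,0.3298,0.8634,-19.9529,3.5904,5.4621,0.4799,-0.2883
6,-0.2052,-0.8925,-1.1788,-0.7153,0.3378,-5.2038,-1.5291,-6.1575,-2.9413,-4.2194,0.3345,0.3331,0.8257,-3.7069,0.8299,6.1864,1.3039,1.1822
7,-0.2825,-0.9157,-1.2685,-0.7573,0.2707,-5.1078,-1.5470,-5.8691,-2.4388,-4.7485,0.3100,0.3353,0.7853,9.1044,-1.5816,7.4697,2.1028,2.6825
8,-0.3574,-0.9388,-1.3537,-0.7920,0.1980,-4.8973,-1.4889,-5.5612,-1.8689,-5.0070,0.2833,0.3365,0.7433,18.6982,-3.5189,9.1520,2.8413,4.1310
9,-0.4286,-0.9607,-1.4341,-0.8198,0.1236,-4.6087,-1.3683,-5.2561,-1.3181,-5.0286,0.2554,0.3367,0.7007,25.4778,-4.9679,11.0708,3.4762,5.4573
10,-0.4950,-0.9810,-1.5098,-0.8420,0.0508,-4.2688,-1.2083,-4.9606,-0.8666,-4.8579,0.2272,0.3360,0.6581,29.9152,-5.9867,13.0867,3.9931,6.6094
11,-0.5562,-0.9989,-1.5813,-0.8588,-0.0183,-3.8960,-1.0428,-4.6705,-0.6208,-4.5284,0.1997,0.3347,0.6162,32.5022,-6.6652,15.0766,4.4184,7.5502
12,-0.6116,-1.0135,-1.6490,-0.8686,-0.0827,-3.5066,-0.8426,-4.4002,-0.3701,-4.1404,0.1733,0.3329,0.5753,33.6520,-7.0944,16.9720,4.6667,8.2937
13,-0.6612,-1.0250,-1.7129,-0.8745,-0.1412,-3.1083,-0.6500,-4.1420,-0.2504,-3.6955,0.1485,0.3310,0.5358,33.7523,-7.3524,18.7052,4.8172,8.8340
14,-0.7048,-1.0333,-1.7732,-0.8777,-0.1933,-2.7099,-0.4370,-3.8998,-0.1034,-3.2584,0.1255,0.3291,0.4977,33.0884,-7.4950,20.2692,4.8231,9.2048
15,-0.7425,-1.0385,-1.8299,-0.8793,-0.2387,-2.3148,-0.2444,-3.6690,-0.0641,-2.8072,0.1046,0.3273,0.4612,31.9233,-7.5704,21.6137,4.7714,9.4071
16,-0.7743,-1.0408,-1.8832,-0.8803,-0.2776,-1.9284,-0.0505,-3.4480,-0.0269,-2.3791,0.0856,0.3257,0.4263,30.4296,-7.5993,22.7554,4.6358,9.4741
17,-0.8004,-1.0404,-1.9333,-0.8810,-0.3102,-1.5533,0.1175,-3.2349,-0.0497,-1.9712,0.0687,0.3244,0.3932,28.7679,-7.5939,23.6811,4.4644,9.4220
18,-0.8210,-1.0375,-1.9802,-0.8819,-0.3370,-1.1935,0.2852,-3.0260,-0.0520,-1.6007,0.0537,0.3233,0.3618,27.0231,-7.5613,24.4170,4.2347,9.2769
19,-0.8363,-1.0321,-2.0240,-0.8829,-0.3585,-0.8507,0.4433,-2.8205,-0.0640,-1.2580,0.0405,0.3225,0.3322,25.2629,-7.5127,24.9596,3.9807,9.0530
20,-0.8467,-1.0244,-2.0648,-0.8841,-0.3750,-0.5270,0.5906,-2.6166,-0.0804,-0.9463,0.0291,0.3219,0.3043,23.5380,-7.4501,25.3226,3.7143,8.7691
21,-0.8523,-1.0146,-2.1025,-0.8855,-0.3872,-0.2243,0.7258,-2.4132,-0.0977,-0.6678,0.0191,0.3214,0.2781,21.8821,-7.3736,25.5205,3.4453,8.4418
22,-0.8536,-1.0029,-2.1371,-0.8872,-0.3954,0.0561,0.8475,-2.2096,-0.1125,-0.4246,0.0106,0.3211,0.2536,20.3175,-7.2824,25.5691,3.1813,8.0858
23,-0.8508,-0.9894,-2.1687,-0.8890,-0.4003,0.3123,0.9544,-2.0059,-0.1214,-0.2176,0.0034,0.3208,0.2308,18.8624,-7.1748,25.4840,2.9276,7.7136
24,-0.8444,-0.9745,-2.1973,-0.8909,-0.4023,0.5455,1.0441,-1.8027,-0.1258,-0.0469,-0.0027,0.3207,0.2097,17.5046,-7.0504,25.2797,2.6894,7.3353
25,-0.8346,-0.9583,-2.2228,-0.8928,-0.4020,0.7556,1.1153,-1.6005,-0.1222,0.0853,-0.0077,0.3206,0.1902,16.2447,-6.9088,24.9738,2.4677,6.9609
26,-0.8219,-0.9412,-2.2453,-0.8946,-0.4001,0.9433,1.1667,-1.4014,-0.1127,0.1829,-0.0119,0.3206,0.1723,15.0645,-6.7483,24.5770,2.2633,6.5940
27,-0.8065,-0.9235,-2.2649,-0.8962,-0.3968,1.1091,1.1980,-1.2074,-0.0981,0.2495,-0.0152,0.3206,0.1560,13.9459,-6.5683,24.1013,2.0751,6.2368
28,-0.7887,-0.9055,-2.2816,-0.8975,-0.3928,1.2539,1.2095,-1.0202,-0.0790,0.2882,-0.0178,0.3208,0.1411,12.8731,-6.3689,23.5591,1.9011,5.8916
29,-0.7690,-0.8874,-2.2955,-0.8986,-0.3884,1.3785,1.2020,-0.8415,-0.0567,0.3026,-0.0198,0.3210,0.1276,11.8309,-6.1509,22.9621,1.7393,5.5589
30,-0.7475,-0.8695,-2.3069,-0.8992,-0.3839,1.4838,1.1768,-0.6730,-0.0339,0.2974,-0.0212,0.3214,0.1155,,,,,
# final tip position (m): -0.0212 0.3214 0.1155


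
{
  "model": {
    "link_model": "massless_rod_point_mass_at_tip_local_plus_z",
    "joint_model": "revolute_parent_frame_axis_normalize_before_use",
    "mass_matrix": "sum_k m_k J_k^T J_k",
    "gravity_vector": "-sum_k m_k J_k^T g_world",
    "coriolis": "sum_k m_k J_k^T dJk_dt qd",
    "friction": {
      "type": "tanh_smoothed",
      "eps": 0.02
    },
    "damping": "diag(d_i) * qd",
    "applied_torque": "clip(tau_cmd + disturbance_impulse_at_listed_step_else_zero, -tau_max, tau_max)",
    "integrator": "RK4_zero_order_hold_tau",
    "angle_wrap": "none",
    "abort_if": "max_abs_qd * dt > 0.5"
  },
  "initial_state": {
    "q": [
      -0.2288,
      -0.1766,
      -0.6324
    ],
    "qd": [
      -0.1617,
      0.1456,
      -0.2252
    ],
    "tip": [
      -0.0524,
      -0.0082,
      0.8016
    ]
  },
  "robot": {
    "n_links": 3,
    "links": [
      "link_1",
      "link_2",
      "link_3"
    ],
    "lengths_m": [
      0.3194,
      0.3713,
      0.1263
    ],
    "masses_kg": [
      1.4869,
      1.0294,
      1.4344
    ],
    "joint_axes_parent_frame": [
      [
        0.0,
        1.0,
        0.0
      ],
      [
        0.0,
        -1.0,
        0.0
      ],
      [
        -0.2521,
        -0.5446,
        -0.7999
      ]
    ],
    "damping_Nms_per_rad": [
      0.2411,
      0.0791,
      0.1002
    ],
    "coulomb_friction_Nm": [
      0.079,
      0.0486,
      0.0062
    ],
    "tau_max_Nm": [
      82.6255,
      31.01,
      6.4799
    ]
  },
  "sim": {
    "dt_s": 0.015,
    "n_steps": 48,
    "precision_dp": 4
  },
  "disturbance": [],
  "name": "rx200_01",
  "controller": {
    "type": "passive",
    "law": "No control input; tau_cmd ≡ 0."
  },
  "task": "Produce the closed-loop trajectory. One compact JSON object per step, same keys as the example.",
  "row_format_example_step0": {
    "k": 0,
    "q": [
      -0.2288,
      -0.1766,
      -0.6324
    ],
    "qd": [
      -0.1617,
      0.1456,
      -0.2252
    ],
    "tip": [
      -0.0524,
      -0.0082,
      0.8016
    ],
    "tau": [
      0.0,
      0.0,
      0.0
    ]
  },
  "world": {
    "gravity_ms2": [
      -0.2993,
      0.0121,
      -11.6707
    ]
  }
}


{"k":1,"q":[-0.2332,-0.1768,-0.6441],"qd":[-0.4236,-0.1803,-1.2597],"tip":[-0.055,-0.0081,0.8011],"tau":[0.0,0.0,0.0]}
{"k":2,"q":[-0.2415,-0.1822,-0.6682],"qd":[-0.689,-0.5518,-1.8975],"tip":[-0.0573,-0.0079,0.7999],"tau":[0.0,0.0,0.0]}
{"k":3,"q":[-0.2539,-0.1935,-0.6999],"qd":[-0.961,-0.959,-2.2893],"tip":[-0.0594,-0.0076,0.7982],"tau":[0.0,0.0,0.0]}
{"k":4,"q":[-0.2704,-0.2111,-0.7362],"qd":[-1.2397,-1.393,-2.5285],"tip":[-0.0614,-0.0071,0.7959],"tau":[0.0,0.0,0.0]}
{"k":5,"q":[-0.2911,-0.2354,-0.7752],"qd":[-1.5264,-1.8501,-2.6623],"tip":[-0.0633,-0.0066,0.7929],"tau":[0.0,0.0,0.0]}
{"k":6,"q":[-0.3162,-0.2668,-0.8157],"qd":[-1.8217,-2.3281,-2.714],"tip":[-0.0652,-0.0059,0.7891],"tau":[0.0,0.0,0.0]}
{"k":7,"q":[-0.3458,-0.3054,-0.8563],"qd":[-2.1251,-2.8231,-2.6962],"tip":[-0.0671,-0.0051,0.7845],"tau":[0.0,0.0,0.0]}
{"k":8,"q":[-0.38,-0.3515,-0.8962],"qd":[-2.4347,-3.3286,-2.6177],"tip":[-0.0689,-0.0042,0.7787],"tau":[0.0,0.0,0.0]}
{"k":9,"q":[-0.4189,-0.4052,-0.9346],"qd":[-2.7473,-3.835,-2.4879],"tip":[-0.0708,-0.0033,0.7718],"tau":[0.0,0.0,0.0]}
{"k":10,"q":[-0.4624,-0.4665,-0.9707],"qd":[-3.0592,-4.3309,-2.3182],"tip":[-0.0727,-0.0023,0.7634],"tau":[0.0,0.0,0.0]}
{"k":11,"q":[-0.5106,-0.535,-1.004],"qd":[-3.3667,-4.8046,-2.1225],"tip":[-0.0747,-0.0014,0.7533],"tau":[0.0,0.0,0.0]}
{"k":12,"q":[-0.5634,-0.6105,-1.0343],"qd":[-3.6671,-5.246,-1.9162],"tip":[-0.0767,-0.0005,0.7415],"tau":[0.0,0.0,0.0]}
{"k":13,"q":[-0.6206,-0.6922,-1.0615],"qd":[-3.9597,-5.6478,-1.7145],"tip":[-0.0789,0.0004,0.7277],"tau":[0.0,0.0,0.0]}
{"k":14,"q":[-0.6822,-0.7797,-1.0858],"qd":[-4.2457,-6.0059,-1.5308],"tip":[-0.0812,0.0012,0.7117],"tau":[0.0,0.0,0.0]}
{"k":15,"q":[-0.748,-0.8722,-1.1076],"qd":[-4.5282,-6.3194,-1.3764],"tip":[-0.0837,0.002,0.6936],"tau":[0.0,0.0,0.0]}
{"k":16,"q":[-0.818,-0.9691,-1.1273],"qd":[-4.812,-6.5896,-1.2601],"tip":[-0.0863,0.0027,0.6731],"tau":[0.0,0.0,0.0]}
{"k":17,"q":[-0.8924,-1.0697,-1.1456],"qd":[-5.1031,-6.8187,-1.1897],"tip":[-0.0892,0.0033,0.6503],"tau":[0.0,0.0,0.0]}
{"k":18,"q":[-0.9712,-1.1734,-1.1633],"qd":[-5.4087,-7.0087,-1.172],"tip":[-0.0923,0.004,0.625],"tau":[0.0,0.0,0.0]}
{"k":19,"q":[-1.0547,-1.2797,-1.1811],"qd":[-5.737,-7.1613,-1.215],"tip":[-0.0957,0.0047,0.5975],"tau":[0.0,0.0,0.0]}
{"k":20,"q":[-1.1434,-1.3881,-1.2],"qd":[-6.097,-7.2762,-1.3282],"tip":[-0.0992,0.0054,0.5676],"tau":[0.0,0.0,0.0]}
{"k":21,"q":[-1.2379,-1.4978,-1.2213],"qd":[-6.499,-7.3516,-1.5243],"tip":[-0.103,0.0063,0.5354],"tau":[0.0,0.0,0.0]}
{"k":22,"q":[-1.3387,-1.6084,-1.2463],"qd":[-6.9541,-7.3828,-1.8193],"tip":[-0.1069,0.0073,0.5012],"tau":[0.0,0.0,0.0]}
{"k":23,"q":[-1.4468,-1.7191,-1.2765],"qd":[-7.4741,-7.3627,-2.233],"tip":[-0.111,0.0086,0.4651],"tau":[0.0,0.0,0.0]}
{"k":24,"q":[-1.5633,-1.829,-1.314],"qd":[-8.0704,-7.2806,-2.7875],"tip":[-0.1151,0.0102,0.4273],"tau":[0.0,0.0,0.0]}
{"k":25,"q":[-1.6893,-1.9371,-1.3609],"qd":[-8.7519,-7.123,-3.5036],"tip":[-0.1192,0.0124,0.3883],"tau":[0.0,0.0,0.0]}
{"k":26,"q":[-1.8263,-2.0422,-1.4199],"qd":[-9.5212,-6.8734,-4.3929],"tip":[-0.1231,0.0153,0.3484],"tau":[0.0,0.0,0.0]}
{"k":27,"q":[-1.9754,-2.1428,-1.4935],"qd":[-10.3687,-6.5146,-5.4448],"tip":[-0.1269,0.019,0.3082],"tau":[0.0,0.0,0.0]}
{"k":28,"q":[-2.1376,-2.237,-1.5838],"qd":[-11.2653,-6.0308,-6.6084],"tip":[-0.1305,0.0239,0.2684],"tau":[0.0,0.0,0.0]}
{"k":29,"q":[-2.3133,-2.323,-1.6918],"qd":[-12.1563,-5.41,-7.7734],"tip":[-0.1342,0.0301,0.2297],"tau":[0.0,0.0,0.0]}
{"k":30,"q":[-2.5019,-2.3986,-1.8162],"qd":[-12.9617,-4.6444,-8.7582],"tip":[-0.1383,0.0375,0.1926],"tau":[0.0,0.0,0.0]}
{"k":31,"q":[-2.7013,-2.4616,-1.9524],"qd":[-13.586,-3.7265,-9.3149],"tip":[-0.1435,0.046,0.1573],"tau":[0.0,0.0,0.0]}
{"k":32,"q":[-2.9081,-2.5096,-2.092],"qd":[-13.9352,-2.6422,-9.1565],"tip":[-0.1504,0.0548,0.123],"tau":[0.0,0.0,0.0]}
{"k":33,"q":[-3.1175,-2.5399,-2.2222],"qd":[-13.93,-1.3697,-8.0184],"tip":[-0.1594,0.0631,0.0886],"tau":[0.0,0.0,0.0]}
{"k":34,"q":[-3.3239,-2.5496,-2.327],"qd":[-13.5105,0.1033,-5.7687],"tip":[-0.1699,0.0696,0.0518],"tau":[0.0,0.0,0.0]}
{"k":35,"q":[-3.5206,-2.5359,-2.3903],"qd":[-12.6392,1.7459,-2.5453],"tip":[-0.1804,0.0735,0.0108],"tau":[0.0,0.0,0.0]}
{"k":36,"q":[-3.7008,-2.4968,-2.4005],"qd":[-11.3094,3.4694,1.2244],"tip":[-0.1887,0.0741,-0.036],"tau":[0.0,0.0,0.0]}
{"k":37,"q":[-3.8578,-2.4321,-2.3537],"qd":[-9.5728,5.1388,4.9769],"tip":[-0.1926,0.0713,-0.089],"tau":[0.0,0.0,0.0]}
{"k":38,"q":[-3.9865,-2.3436,-2.2535],"qd":[-7.546,6.6317,8.2954],"tip":[-0.1903,0.065,-0.1479],"tau":[0.0,0.0,0.0]}
{"k":39,"q":[-4.0835,-2.2344,-2.1081],"qd":[-5.3838,7.888,10.9728],"tip":[-0.1808,0.0558,-0.2119],"tau":[0.0,0.0,0.0]}
{"k":40,"q":[-4.148,-2.108,-1.9275],"qd":[-3.2307,8.9298,13.0147],"tip":[-0.1639,0.0444,-0.28],"tau":[0.0,0.0,0.0]}
{"k":41,"q":[-4.181,-1.9671,-1.7203],"qd":[-1.18,9.8456,14.5411],"tip":[-0.1394,0.0317,-0.3511],"tau":[0.0,0.0,0.0]}
{"k":42,"q":[-4.1841,-1.8126,-1.4932],"qd":[0.7406,10.7682,15.6685],"tip":[-0.1075,0.019,-0.424],"tau":[0.0,0.0,0.0]}
{"k":43,"q":[-4.1592,-1.6432,-1.2522],"qd":[2.5656,11.8758,16.381],"tip":[-0.0684,0.0075,-0.4974],"tau":[0.0,0.0,0.0]}
{"k":44,"q":[-4.1071,-1.454,-1.0056],"qd":[4.4006,13.4506,16.3276],"tip":[-0.0227,-0.0013,-0.5697],"tau":[0.0,0.0,0.0]}
{"k":45,"q":[-4.0264,-1.2353,-0.7691],"qd":[6.4083,15.9008,14.9582],"tip":[0.029,-0.0067,-0.6388],"tau":[0.0,0.0,0.0]}
{"k":46,"q":[-3.9128,-0.9703,-0.5621],"qd":[8.8448,19.6984,12.6075],"tip":[0.0858,-0.0085,-0.7019],"tau":[0.0,0.0,0.0]}
{"k":47,"q":[-3.7566,-0.6344,-0.3868],"qd":[12.1862,25.5065,11.0824],"tip":[0.1469,-0.0079,-0.7545],"tau":[0.0,0.0,0.0]}
{"k":48,"q":[-3.5419,-0.1953,-0.2133],"qd":[16.2579,32.696,12.7179],"tip":[0.2108,-0.0055,-0.7834]}


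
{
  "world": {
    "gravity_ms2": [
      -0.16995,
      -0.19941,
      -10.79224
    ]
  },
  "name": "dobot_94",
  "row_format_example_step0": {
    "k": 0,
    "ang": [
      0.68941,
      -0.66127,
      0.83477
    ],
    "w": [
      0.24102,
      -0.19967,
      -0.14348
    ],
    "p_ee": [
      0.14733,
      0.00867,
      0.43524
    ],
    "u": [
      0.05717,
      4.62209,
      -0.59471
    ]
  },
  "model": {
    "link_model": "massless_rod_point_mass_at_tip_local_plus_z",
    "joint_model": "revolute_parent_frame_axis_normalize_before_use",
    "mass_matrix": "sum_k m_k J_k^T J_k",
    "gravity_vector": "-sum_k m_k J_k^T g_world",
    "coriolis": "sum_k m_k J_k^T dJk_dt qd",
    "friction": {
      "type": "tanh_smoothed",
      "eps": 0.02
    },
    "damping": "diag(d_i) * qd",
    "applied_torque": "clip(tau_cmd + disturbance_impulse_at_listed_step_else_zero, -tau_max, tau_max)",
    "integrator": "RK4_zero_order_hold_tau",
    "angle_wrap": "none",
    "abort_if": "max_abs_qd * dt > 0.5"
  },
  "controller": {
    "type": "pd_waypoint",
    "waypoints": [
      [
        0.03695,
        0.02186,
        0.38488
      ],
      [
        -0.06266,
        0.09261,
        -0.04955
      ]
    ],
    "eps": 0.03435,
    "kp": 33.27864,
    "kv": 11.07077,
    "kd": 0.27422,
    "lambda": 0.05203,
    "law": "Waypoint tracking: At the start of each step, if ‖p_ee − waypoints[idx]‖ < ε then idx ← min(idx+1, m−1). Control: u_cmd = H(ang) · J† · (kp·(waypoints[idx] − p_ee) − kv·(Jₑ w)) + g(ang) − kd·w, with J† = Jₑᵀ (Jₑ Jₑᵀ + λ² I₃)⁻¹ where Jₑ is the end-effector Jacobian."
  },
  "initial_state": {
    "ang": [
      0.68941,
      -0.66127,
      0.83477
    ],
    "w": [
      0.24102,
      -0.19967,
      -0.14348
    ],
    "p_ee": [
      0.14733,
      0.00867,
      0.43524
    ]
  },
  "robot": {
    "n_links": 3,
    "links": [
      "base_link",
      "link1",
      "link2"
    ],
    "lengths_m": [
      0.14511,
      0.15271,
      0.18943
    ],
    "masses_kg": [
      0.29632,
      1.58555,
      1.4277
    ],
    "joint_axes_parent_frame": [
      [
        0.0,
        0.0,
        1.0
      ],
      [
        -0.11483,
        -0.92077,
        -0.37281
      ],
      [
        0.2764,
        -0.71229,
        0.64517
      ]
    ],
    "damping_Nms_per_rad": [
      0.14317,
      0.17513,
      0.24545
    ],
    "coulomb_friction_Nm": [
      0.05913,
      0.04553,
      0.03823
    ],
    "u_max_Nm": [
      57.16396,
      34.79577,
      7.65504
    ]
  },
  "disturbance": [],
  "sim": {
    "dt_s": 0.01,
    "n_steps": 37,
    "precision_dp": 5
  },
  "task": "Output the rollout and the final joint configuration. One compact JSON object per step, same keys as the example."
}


{"k":1,"ang":[0.69266,-0.66272,0.83398],"w":[0.4009,-0.09192,-0.02411],"p_ee":[0.14762,0.00955,0.4351],"u":[0.04092,4.43526,-0.64257]}
{"k":2,"ang":[0.69704,-0.66319,0.83386],"w":[0.46766,-0.00206,-0.0083],"p_ee":[0.14768,0.0103,0.43505],"u":[0.04164,4.26671,-0.65656]}
{"k":3,"ang":[0.7019,-0.66285,0.83377],"w":[0.50455,0.06933,-0.0104],"p_ee":[0.14755,0.01097,0.4351],"u":[0.04731,4.12307,-0.66492]}
{"k":4,"ang":[0.70708,-0.66186,0.83364],"w":[0.53105,0.12954,-0.0142],"p_ee":[0.14727,0.01155,0.43522],"u":[0.05412,3.99367,-0.67298]}
{"k":5,"ang":[0.71248,-0.6603,0.83348],"w":[0.55087,0.18083,-0.01804],"p_ee":[0.14686,0.01205,0.43542],"u":[0.06126,3.87559,-0.68115]}
{"k":6,"ang":[0.71806,-0.65828,0.83328],"w":[0.56539,0.22441,-0.02184],"p_ee":[0.14635,0.01248,0.43567],"u":[0.06843,3.76756,-0.6893]}
{"k":7,"ang":[0.72376,-0.65585,0.83303],"w":[0.57556,0.26131,-0.02562],"p_ee":[0.14574,0.01284,0.43597],"u":[0.07546,3.66847,-0.69731]}
{"k":8,"ang":[0.72955,-0.65308,0.83276],"w":[0.58219,0.29239,-0.02941],"p_ee":[0.14506,0.01315,0.43631],"u":[0.08219,3.57733,-0.70511]}
{"k":9,"ang":[0.73539,-0.65003,0.83244],"w":[0.58592,0.31843,-0.03317],"p_ee":[0.14431,0.0134,0.43668],"u":[0.08856,3.49327,-0.71264]}
{"k":10,"ang":[0.74125,-0.64674,0.83209],"w":[0.58729,0.34008,-0.03685],"p_ee":[0.14352,0.0136,0.43708],"u":[0.0945,3.41552,-0.7199]}
{"k":11,"ang":[0.74712,-0.64325,0.8317],"w":[0.58674,0.3579,-0.04043],"p_ee":[0.14268,0.01376,0.4375],"u":[0.09998,3.34341,-0.72688]}
{"k":12,"ang":[0.75297,-0.6396,0.83127],"w":[0.58463,0.37238,-0.04384],"p_ee":[0.1418,0.01387,0.43793],"u":[0.105,3.27633,-0.73357]}
{"k":13,"ang":[0.7588,-0.63582,0.83082],"w":[0.58125,0.38396,-0.04706],"p_ee":[0.1409,0.01395,0.43838],"u":[0.10956,3.21376,-0.74]}
{"k":14,"ang":[0.76458,-0.63193,0.83033],"w":[0.57685,0.39301,-0.05008],"p_ee":[0.13998,0.014,0.43884],"u":[0.11367,3.15523,-0.74617]}
{"k":15,"ang":[0.77032,-0.62797,0.82981],"w":[0.5716,0.39986,-0.05288],"p_ee":[0.13905,0.01402,0.43931],"u":[0.11736,3.10033,-0.75209]}
{"k":16,"ang":[0.776,-0.62395,0.82927],"w":[0.56566,0.40478,-0.05547],"p_ee":[0.1381,0.01401,0.43978],"u":[0.12065,3.04871,-0.75777]}
{"k":17,"ang":[0.78162,-0.61989,0.8287],"w":[0.55917,0.40804,-0.05785],"p_ee":[0.13715,0.01397,0.44025],"u":[0.12357,3.00003,-0.76322]}
{"k":18,"ang":[0.78718,-0.6158,0.8281],"w":[0.55222,0.40985,-0.06003],"p_ee":[0.1362,0.01391,0.44072],"u":[0.12614,2.95402,-0.76844]}
{"k":19,"ang":[0.79266,-0.6117,0.82749],"w":[0.5449,0.4104,-0.06203],"p_ee":[0.13524,0.01384,0.44118],"u":[0.12839,2.91043,-0.77345]}
{"k":20,"ang":[0.79806,-0.6076,0.82686],"w":[0.53728,0.40986,-0.06385],"p_ee":[0.13429,0.01374,0.44165],"u":[0.13034,2.86903,-0.77824]}
{"k":21,"ang":[0.80339,-0.60351,0.82621],"w":[0.52943,0.40838,-0.06551],"p_ee":[0.13334,0.01364,0.44211],"u":[0.13203,2.82962,-0.78283]}
{"k":22,"ang":[0.80864,-0.59944,0.82554],"w":[0.5214,0.40609,-0.06702],"p_ee":[0.1324,0.01351,0.44256],"u":[0.13348,2.79204,-0.78722]}
{"k":23,"ang":[0.81381,-0.5954,0.82486],"w":[0.51324,0.4031,-0.06839],"p_ee":[0.13147,0.01338,0.44301],"u":[0.1347,2.75613,-0.79143]}
{"k":24,"ang":[0.8189,-0.59138,0.82417],"w":[0.50497,0.39951,-0.06964],"p_ee":[0.13055,0.01323,0.44345],"u":[0.13572,2.72174,-0.79545]}
{"k":25,"ang":[0.8239,-0.58741,0.82346],"w":[0.49664,0.39542,-0.07076],"p_ee":[0.12964,0.01308,0.44388],"u":[0.13656,2.68877,-0.79929]}
{"k":26,"ang":[0.82882,-0.58348,0.82275],"w":[0.48828,0.39089,-0.07177],"p_ee":[0.12874,0.01292,0.4443],"u":[0.13723,2.6571,-0.80297]}
{"k":27,"ang":[0.83366,-0.5796,0.82202],"w":[0.47991,0.386,-0.07267],"p_ee":[0.12786,0.01275,0.44472],"u":[0.13775,2.62663,-0.80648]}
{"k":28,"ang":[0.83841,-0.57577,0.82129],"w":[0.47155,0.38081,-0.07348],"p_ee":[0.12699,0.01257,0.44513],"u":[0.13813,2.59728,-0.80983]}
{"k":29,"ang":[0.84308,-0.57199,0.82055],"w":[0.46322,0.37537,-0.0742],"p_ee":[0.12613,0.01239,0.44553],"u":[0.13839,2.56898,-0.81304]}
{"k":30,"ang":[0.84767,-0.56826,0.8198],"w":[0.45494,0.36972,-0.07483],"p_ee":[0.12529,0.01221,0.44592],"u":[0.13854,2.54164,-0.8161]}
{"k":31,"ang":[0.85218,-0.5646,0.81905],"w":[0.44672,0.36391,-0.07539],"p_ee":[0.12446,0.01202,0.4463],"u":[0.1386,2.51522,-0.81902]}
{"k":32,"ang":[0.8566,-0.56099,0.81829],"w":[0.43857,0.35797,-0.07587],"p_ee":[0.12365,0.01183,0.44667],"u":[0.13856,2.48964,-0.8218]}
{"k":33,"ang":[0.86094,-0.55744,0.81753],"w":[0.43051,0.35193,-0.07628],"p_ee":[0.12285,0.01164,0.44704],"u":[0.13844,2.46488,-0.82446]}
{"k":34,"ang":[0.8652,-0.55395,0.81676],"w":[0.42255,0.34583,-0.07663],"p_ee":[0.12207,0.01144,0.44739],"u":[0.13825,2.44087,-0.82699]}
{"k":35,"ang":[0.86938,-0.55053,0.81599],"w":[0.41468,0.33967,-0.07692],"p_ee":[0.12131,0.01125,0.44774],"u":[0.138,2.41759,-0.8294]}
{"k":36,"ang":[0.87349,-0.54716,0.81522],"w":[0.40693,0.3335,-0.07715],"p_ee":[0.12055,0.01105,0.44808],"u":[0.13769,2.39498,-0.8317]}
{"k":37,"ang":[0.87751,-0.54386,0.81444],"w":[0.39928,0.32731,-0.07733],"p_ee":[0.11982,0.01086,0.44841]}
{"summary": "final ang (rad): 0.87751 -0.54386 0.81444"}


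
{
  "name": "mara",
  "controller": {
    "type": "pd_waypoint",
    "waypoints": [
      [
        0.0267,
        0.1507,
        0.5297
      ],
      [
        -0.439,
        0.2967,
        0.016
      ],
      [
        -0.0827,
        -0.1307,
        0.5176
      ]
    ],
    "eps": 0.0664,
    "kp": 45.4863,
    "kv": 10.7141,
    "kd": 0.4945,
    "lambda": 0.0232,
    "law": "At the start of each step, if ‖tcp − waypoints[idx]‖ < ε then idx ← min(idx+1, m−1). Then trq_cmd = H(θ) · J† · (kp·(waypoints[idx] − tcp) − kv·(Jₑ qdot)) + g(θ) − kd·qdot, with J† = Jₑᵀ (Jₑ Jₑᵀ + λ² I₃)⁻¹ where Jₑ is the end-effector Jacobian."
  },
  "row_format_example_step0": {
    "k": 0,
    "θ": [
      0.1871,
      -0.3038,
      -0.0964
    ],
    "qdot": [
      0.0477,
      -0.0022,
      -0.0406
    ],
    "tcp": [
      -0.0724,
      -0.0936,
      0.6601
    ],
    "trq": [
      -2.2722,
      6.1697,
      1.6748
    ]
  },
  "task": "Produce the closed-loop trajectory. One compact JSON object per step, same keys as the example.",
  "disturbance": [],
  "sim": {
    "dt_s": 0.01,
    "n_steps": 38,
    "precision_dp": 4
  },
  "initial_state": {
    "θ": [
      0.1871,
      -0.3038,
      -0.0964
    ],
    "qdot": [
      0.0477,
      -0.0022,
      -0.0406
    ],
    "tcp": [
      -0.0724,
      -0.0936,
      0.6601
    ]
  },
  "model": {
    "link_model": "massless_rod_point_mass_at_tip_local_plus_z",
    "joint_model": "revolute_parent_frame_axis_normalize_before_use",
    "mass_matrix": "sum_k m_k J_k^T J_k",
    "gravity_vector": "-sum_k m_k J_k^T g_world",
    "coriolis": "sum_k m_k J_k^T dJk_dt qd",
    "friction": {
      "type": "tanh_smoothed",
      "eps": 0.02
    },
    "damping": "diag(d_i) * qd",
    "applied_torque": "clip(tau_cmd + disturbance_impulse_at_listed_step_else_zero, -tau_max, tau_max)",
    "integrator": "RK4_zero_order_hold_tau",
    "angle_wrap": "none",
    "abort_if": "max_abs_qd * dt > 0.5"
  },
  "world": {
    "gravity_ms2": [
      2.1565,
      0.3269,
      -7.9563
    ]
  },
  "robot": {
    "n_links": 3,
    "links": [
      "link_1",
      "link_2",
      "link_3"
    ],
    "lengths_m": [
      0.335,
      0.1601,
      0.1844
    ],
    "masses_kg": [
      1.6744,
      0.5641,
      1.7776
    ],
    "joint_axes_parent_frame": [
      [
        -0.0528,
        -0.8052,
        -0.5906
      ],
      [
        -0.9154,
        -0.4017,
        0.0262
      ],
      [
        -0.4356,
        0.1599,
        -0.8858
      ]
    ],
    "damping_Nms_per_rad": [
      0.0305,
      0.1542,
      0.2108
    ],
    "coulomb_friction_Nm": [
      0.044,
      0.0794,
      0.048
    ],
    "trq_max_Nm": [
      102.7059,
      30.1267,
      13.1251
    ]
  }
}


{"k":1,"\u03b8":[0.1872,-0.3031,-0.0941],"qdot":[-0.0365,0.2046,0.2438],"tcp":[-0.0725,-0.0932,0.6602],"trq":[-1.7153,5.5788,1.3811]}
{"k":2,"\u03b8":[0.1863,-0.2995,-0.0933],"qdot":[-0.1323,0.457,0.1656],"tcp":[-0.0723,-0.0921,0.6606],"trq":[-1.2917,5.0243,1.2908]}
{"k":3,"\u03b8":[0.1846,-0.2939,-0.0917],"qdot":[-0.2116,0.658,0.1654],"tcp":[-0.0719,-0.0903,0.6612],"trq":[-0.8915,4.5379,1.1733]}
{"k":4,"\u03b8":[0.1822,-0.2866,-0.0894],"qdot":[-0.2742,0.8078,0.2616],"tcp":[-0.0712,-0.088,0.662],"trq":[-0.5114,4.1124,1.0172]}
{"k":5,"\u03b8":[0.1791,-0.2777,-0.0871],"qdot":[-0.3385,0.9656,0.2187],"tcp":[-0.0703,-0.0853,0.663],"trq":[-0.1897,3.7186,0.9427]}
{"k":6,"\u03b8":[0.1755,-0.2676,-0.0842],"qdot":[-0.3831,1.0626,0.3428],"tcp":[-0.0692,-0.0821,0.664],"trq":[0.1322,3.3801,0.7907]}
{"k":7,"\u03b8":[0.1714,-0.2563,-0.0814],"qdot":[-0.4378,1.1937,0.2412],"tcp":[-0.068,-0.0786,0.6651],"trq":[0.3867,3.0542,0.7625]}
{"k":8,"\u03b8":[0.1669,-0.2442,-0.0779],"qdot":[-0.4663,1.2428,0.419],"tcp":[-0.0666,-0.0748,0.6663],"trq":[0.6678,2.7852,0.5968]}
{"k":9,"\u03b8":[0.162,-0.2311,-0.0748],"qdot":[-0.5167,1.3631,0.2327],"tcp":[-0.0651,-0.0708,0.6675],"trq":[0.8612,2.5072,0.6245]}
{"k":10,"\u03b8":[0.1568,-0.2175,-0.0708],"qdot":[-0.5289,1.3642,0.5002],"tcp":[-0.0635,-0.0666,0.6686],"trq":[1.1182,2.2958,0.4233]}
{"k":11,"\u03b8":[0.1512,-0.2032,-0.0678],"qdot":[-0.5806,1.4902,0.1899],"tcp":[-0.0618,-0.0621,0.6698],"trq":[1.2518,2.0484,0.5245]}
{"k":12,"\u03b8":[0.1454,-0.1887,-0.0633],"qdot":[-0.5747,1.4379,0.5971],"tcp":[-0.06,-0.0575,0.6709],"trq":[1.502,1.8881,0.2593]}
{"k":13,"\u03b8":[0.1394,-0.1734,-0.0604],"qdot":[-0.6277,1.5694,0.1872],"tcp":[-0.0582,-0.0528,0.672],"trq":[1.5849,1.6633,0.4194]}
{"k":14,"\u03b8":[0.1332,-0.1582,-0.0558],"qdot":[-0.6136,1.4947,0.6225],"tcp":[-0.0563,-0.048,0.673],"trq":[1.8146,1.5348,0.146]}
{"k":15,"\u03b8":[0.1267,-0.1424,-0.0529],"qdot":[-0.6648,1.6209,0.1768],"tcp":[-0.0543,-0.0431,0.6739],"trq":[1.8663,1.3317,0.3304]}
{"k":16,"\u03b8":[0.1202,-0.1268,-0.0482],"qdot":[-0.6434,1.5272,0.6411],"tcp":[-0.0523,-0.0382,0.6748],"trq":[2.0809,1.2289,0.047]}
{"k":17,"\u03b8":[0.1135,-0.1106,-0.0453],"qdot":[-0.6938,1.6508,0.1612],"tcp":[-0.0503,-0.0332,0.6756],"trq":[2.1059,1.0422,0.2536]}
{"k":18,"\u03b8":[0.1067,-0.0948,-0.0406],"qdot":[-0.6662,1.5414,0.653],"tcp":[-0.0482,-0.0282,0.6763],"trq":[2.3092,0.9601,-0.0402]}
{"k":19,"\u03b8":[0.0997,-0.0786,-0.0377],"qdot":[-0.7162,1.6636,0.1437],"tcp":[-0.0462,-0.0231,0.6769],"trq":[2.3118,0.7862,0.1855]}
{"k":20,"\u03b8":[0.0928,-0.0627,-0.0331],"qdot":[-0.6836,1.542,0.6569],"tcp":[-0.0441,-0.0181,0.6774],"trq":[2.5061,0.7208,-0.1163]}
{"k":21,"\u03b8":[0.0856,-0.0464,-0.0302],"qdot":[-0.7332,1.6626,0.1279],"tcp":[-0.042,-0.0131,0.6778],"trq":[2.4909,0.5577,0.1228]}
{"k":22,"\u03b8":[0.0785,-0.0306,-0.0257],"qdot":[-0.6969,1.5331,0.6508],"tcp":[-0.0399,-0.0081,0.6782],"trq":[2.6766,0.5053,-0.1816]}
{"k":23,"\u03b8":[0.0712,-0.0144,-0.0229],"qdot":[-0.7455,1.6498,0.1177],"tcp":[-0.0378,-0.0031,0.6784],"trq":[2.6489,0.3522,0.0623]}
{"k":24,"\u03b8":[0.064,0.0013,-0.0186],"qdot":[-0.7075,1.5182,0.6318],"tcp":[-0.0357,0.0019,0.6786],"trq":[2.8246,0.3092,-0.2355]}
{"k":25,"\u03b8":[0.0566,0.0172,-0.0158],"qdot":[-0.7535,1.6269,0.1168],"tcp":[-0.0336,0.0068,0.6786],"trq":[2.7907,0.1667,0.0014]}
{"k":26,"\u03b8":[0.0493,0.0328,-0.0117],"qdot":[-0.7162,1.4998,0.5979],"tcp":[-0.0315,0.0117,0.6786],"trq":[2.9532,0.1291,-0.2775]}
{"k":27,"\u03b8":[0.0418,0.0484,-0.009],"qdot":[-0.7577,1.5952,0.1275],"tcp":[-0.0295,0.0165,0.6785],"trq":[2.92,-0.0012,-0.0617]}
{"k":28,"\u03b8":[0.0345,0.0637,-0.0052],"qdot":[-0.7237,1.4799,0.5484],"tcp":[-0.0274,0.0213,0.6783],"trq":[3.065,-0.0374,-0.3079]}
{"k":29,"\u03b8":[0.027,0.0791,-0.0025],"qdot":[-0.7606,1.5619,0.1256],"tcp":[-0.0254,0.026,0.678],"trq":[3.0352,-0.156,-0.115]}
{"k":30,"\u03b8":[0.0196,0.094,0.0011],"qdot":[-0.7283,1.4533,0.5103],"tcp":[-0.0233,0.0306,0.6777],"trq":[3.1684,-0.1891,-0.341]}
{"k":31,"\u03b8":[0.0121,0.1091,0.0037],"qdot":[-0.7636,1.5304,0.1013],"tcp":[-0.0213,0.0352,0.6772],"trq":[3.1361,-0.3002,-0.1537]}
{"k":32,"\u03b8":[0.0047,0.1237,0.0071],"qdot":[-0.7294,1.4188,0.4934],"tcp":[-0.0194,0.0397,0.6767],"trq":[3.2674,-0.3265,-0.3824]}
{"k":33,"\u03b8":[-0.0028,0.1384,0.0095],"qdot":[-0.7632,1.4917,0.0982],"tcp":[-0.0174,0.0441,0.6762],"trq":[3.2327,-0.4308,-0.2007]}
{"k":34,"\u03b8":[-0.0103,0.1527,0.0126],"qdot":[-0.7312,1.3879,0.4533],"tcp":[-0.0155,0.0485,0.6755],"trq":[3.3534,-0.4554,-0.4091]}
{"k":35,"\u03b8":[-0.0178,0.167,0.015],"qdot":[-0.7622,1.4531,0.0872],"tcp":[-0.0136,0.0527,0.6749],"trq":[3.321,-0.5517,-0.2412]}
{"k":36,"\u03b8":[-0.0252,0.1809,0.0178],"qdot":[-0.7312,1.354,0.4203],"tcp":[-0.0117,0.0569,0.6741],"trq":[3.4347,-0.5735,-0.4371]}
{"k":37,"\u03b8":[-0.0327,0.1948,0.02],"qdot":[-0.7595,1.4122,0.0821],"tcp":[-0.0098,0.0611,0.6733],"trq":[3.4047,-0.6624,-0.2824]}
{"k":38,"\u03b8":[-0.0401,0.2084,0.0226],"qdot":[-0.7308,1.3208,0.381],"tcp":[-0.008,0.0651,0.6725]}


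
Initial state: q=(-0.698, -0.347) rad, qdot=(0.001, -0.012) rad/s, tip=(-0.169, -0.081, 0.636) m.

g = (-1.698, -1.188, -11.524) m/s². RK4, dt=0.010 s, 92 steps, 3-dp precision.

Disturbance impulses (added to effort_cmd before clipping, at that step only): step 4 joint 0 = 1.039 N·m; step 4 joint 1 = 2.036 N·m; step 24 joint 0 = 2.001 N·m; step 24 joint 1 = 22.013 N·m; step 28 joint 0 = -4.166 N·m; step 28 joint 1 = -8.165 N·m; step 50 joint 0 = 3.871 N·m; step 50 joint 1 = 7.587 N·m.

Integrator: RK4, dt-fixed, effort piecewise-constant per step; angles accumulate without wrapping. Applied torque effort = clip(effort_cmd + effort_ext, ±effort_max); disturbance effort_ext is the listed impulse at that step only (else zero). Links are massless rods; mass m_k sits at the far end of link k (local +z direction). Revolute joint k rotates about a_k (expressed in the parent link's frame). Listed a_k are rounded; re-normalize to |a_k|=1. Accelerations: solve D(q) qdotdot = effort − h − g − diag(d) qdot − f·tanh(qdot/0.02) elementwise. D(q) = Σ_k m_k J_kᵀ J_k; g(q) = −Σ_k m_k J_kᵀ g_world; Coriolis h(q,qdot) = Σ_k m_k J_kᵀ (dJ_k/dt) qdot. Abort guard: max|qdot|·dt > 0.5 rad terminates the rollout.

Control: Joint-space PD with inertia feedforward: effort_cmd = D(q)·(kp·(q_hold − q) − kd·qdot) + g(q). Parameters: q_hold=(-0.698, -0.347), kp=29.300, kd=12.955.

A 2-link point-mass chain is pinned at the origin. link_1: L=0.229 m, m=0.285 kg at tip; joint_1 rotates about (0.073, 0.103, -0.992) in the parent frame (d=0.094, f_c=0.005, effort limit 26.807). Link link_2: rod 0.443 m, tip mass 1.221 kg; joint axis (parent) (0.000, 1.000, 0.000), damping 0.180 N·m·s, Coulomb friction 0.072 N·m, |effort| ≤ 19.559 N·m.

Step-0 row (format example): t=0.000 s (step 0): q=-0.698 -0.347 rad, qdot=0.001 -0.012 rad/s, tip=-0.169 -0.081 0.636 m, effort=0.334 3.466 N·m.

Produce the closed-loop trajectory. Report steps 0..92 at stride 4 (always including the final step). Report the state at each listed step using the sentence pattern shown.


t=0.040 s (step 4): q=-0.698 -0.347 rad, qdot=-0.004 -0.003 rad/s, tip=-0.169 -0.082 0.636 m, effort=1.370 5.480 N·m.
t=0.080 s (step 8): q=-0.684 -0.347 rad, qdot=0.269 0.009 rad/s, tip=-0.170 -0.080 0.636 m, effort=0.257 3.259 N·m.
t=0.120 s (step 12): q=-0.677 -0.347 rad, qdot=0.097 0.007 rad/s, tip=-0.169 -0.079 0.636 m, effort=0.298 3.334 N·m.
t=0.160 s (step 16): q=-0.675 -0.347 rad, qdot=0.018 0.004 rad/s, tip=-0.169 -0.079 0.636 m, effort=0.319 3.377 N·m.
t=0.200 s (step 20): q=-0.675 -0.346 rad, qdot=-0.009 0.000 rad/s, tip=-0.169 -0.078 0.636 m, effort=0.327 3.400 N·m.
t=0.240 s (step 24): q=-0.675 -0.347 rad, qdot=-0.017 -0.001 rad/s, tip=-0.169 -0.079 0.636 m, effort=2.331 19.559 N·m.
t=0.280 s (step 28): q=-0.685 -0.326 rad, qdot=-0.164 0.435 rad/s, tip=-0.163 -0.074 0.639 m, effort=-4.035 -6.284 N·m.
t=0.320 s (step 32): q=-0.758 -0.313 rad, qdot=-1.301 0.147 rad/s, tip=-0.158 -0.079 0.641 m, effort=0.487 3.242 N·m.
t=0.360 s (step 36): q=-0.789 -0.311 rad, qdot=-0.384 -0.006 rad/s, tip=-0.157 -0.082 0.641 m, effort=0.375 3.281 N·m.
t=0.400 s (step 40): q=-0.798 -0.312 rad, qdot=-0.079 -0.037 rad/s, tip=-0.157 -0.083 0.640 m, effort=0.332 3.252 N·m.
t=0.440 s (step 44): q=-0.798 -0.314 rad, qdot=0.020 -0.039 rad/s, tip=-0.158 -0.084 0.640 m, effort=0.315 3.232 N·m.
t=0.480 s (step 48): q=-0.797 -0.315 rad, qdot=0.043 -0.034 rad/s, tip=-0.158 -0.084 0.640 m, effort=0.310 3.222 N·m.
t=0.520 s (step 52): q=-0.759 -0.318 rad, qdot=2.093 -0.081 rad/s, tip=-0.160 -0.080 0.640 m, effort=-0.088 2.385 N·m.
t=0.560 s (step 56): q=-0.704 -0.319 rad, qdot=0.810 -0.012 rad/s, tip=-0.161 -0.075 0.640 m, effort=0.136 2.742 N·m.
t=0.600 s (step 60): q=-0.684 -0.319 rad, qdot=0.290 -0.006 rad/s, tip=-0.161 -0.072 0.640 m, effort=0.239 2.952 N·m.
t=0.640 s (step 64): q=-0.677 -0.320 rad, qdot=0.070 -0.013 rad/s, tip=-0.161 -0.072 0.640 m, effort=0.287 3.076 N·m.
t=0.680 s (step 68): q=-0.676 -0.320 rad, qdot=-0.015 -0.021 rad/s, tip=-0.161 -0.072 0.640 m, effort=0.309 3.149 N·m.
t=0.720 s (step 72): q=-0.678 -0.321 rad, qdot=-0.037 -0.027 rad/s, tip=-0.162 -0.072 0.640 m, effort=0.318 3.192 N·m.
t=0.760 s (step 76): q=-0.679 -0.323 rad, qdot=-0.045 -0.030 rad/s, tip=-0.162 -0.073 0.640 m, effort=0.323 3.219 N·m.
t=0.800 s (step 80): q=-0.681 -0.324 rad, qdot=-0.047 -0.030 rad/s, tip=-0.162 -0.073 0.640 m, effort=0.325 3.238 N·m.
t=0.840 s (step 84): q=-0.683 -0.325 rad, qdot=-0.046 -0.029 rad/s, tip=-0.163 -0.074 0.640 m, effort=0.326 3.252 N·m.
t=0.880 s (step 88): q=-0.685 -0.326 rad, qdot=-0.044 -0.028 rad/s, tip=-0.163 -0.074 0.639 m, effort=0.326 3.262 N·m.
t=0.920 s (step 92): q=-0.687 -0.327 rad, qdot=-0.041 -0.026 rad/s, tip=-0.163 -0.075 0.639 m.


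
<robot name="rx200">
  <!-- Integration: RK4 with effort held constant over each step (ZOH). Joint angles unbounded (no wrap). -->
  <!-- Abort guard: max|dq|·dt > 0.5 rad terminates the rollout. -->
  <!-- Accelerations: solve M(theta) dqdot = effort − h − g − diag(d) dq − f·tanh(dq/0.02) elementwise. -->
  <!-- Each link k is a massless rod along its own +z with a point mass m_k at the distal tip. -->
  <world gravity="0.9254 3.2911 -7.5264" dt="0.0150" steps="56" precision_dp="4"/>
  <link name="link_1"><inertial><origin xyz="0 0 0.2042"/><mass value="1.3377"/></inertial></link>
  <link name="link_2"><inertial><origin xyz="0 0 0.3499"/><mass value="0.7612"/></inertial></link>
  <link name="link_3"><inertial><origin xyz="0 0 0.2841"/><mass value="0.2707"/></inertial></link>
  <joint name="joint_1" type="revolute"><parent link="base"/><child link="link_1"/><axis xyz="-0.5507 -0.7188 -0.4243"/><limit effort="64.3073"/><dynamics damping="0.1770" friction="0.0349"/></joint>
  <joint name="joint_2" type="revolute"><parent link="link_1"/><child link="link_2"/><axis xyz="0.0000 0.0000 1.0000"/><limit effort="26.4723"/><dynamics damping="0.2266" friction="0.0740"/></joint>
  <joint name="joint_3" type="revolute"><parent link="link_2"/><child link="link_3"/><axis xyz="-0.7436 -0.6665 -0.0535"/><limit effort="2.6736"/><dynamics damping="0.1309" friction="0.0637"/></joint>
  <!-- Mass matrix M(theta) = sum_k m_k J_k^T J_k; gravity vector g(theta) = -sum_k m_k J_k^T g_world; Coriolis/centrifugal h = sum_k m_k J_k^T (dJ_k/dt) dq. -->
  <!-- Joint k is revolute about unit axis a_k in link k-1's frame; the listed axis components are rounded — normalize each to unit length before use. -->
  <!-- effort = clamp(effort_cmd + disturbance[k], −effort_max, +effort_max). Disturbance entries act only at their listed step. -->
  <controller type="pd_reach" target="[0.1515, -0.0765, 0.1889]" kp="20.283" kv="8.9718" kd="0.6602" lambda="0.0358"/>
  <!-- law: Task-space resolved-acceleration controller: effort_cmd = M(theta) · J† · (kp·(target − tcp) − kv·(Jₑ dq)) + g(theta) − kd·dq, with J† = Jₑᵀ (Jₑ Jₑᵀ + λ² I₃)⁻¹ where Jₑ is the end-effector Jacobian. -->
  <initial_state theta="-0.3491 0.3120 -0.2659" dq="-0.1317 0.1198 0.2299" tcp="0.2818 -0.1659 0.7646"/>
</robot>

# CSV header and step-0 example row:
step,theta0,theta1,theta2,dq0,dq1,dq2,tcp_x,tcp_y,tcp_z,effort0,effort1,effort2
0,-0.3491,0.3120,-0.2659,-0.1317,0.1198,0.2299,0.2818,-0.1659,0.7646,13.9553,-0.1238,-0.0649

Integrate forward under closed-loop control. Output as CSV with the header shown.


step,theta0,theta1,theta2,dq0,dq1,dq2,tcp_x,tcp_y,tcp_z,effort0,effort1,effort2
1,-0.3449,0.3013,-0.2798,0.6600,0.4414,-1.9745,0.2820,-0.1665,0.7636,12.2753,-0.3550,1.4115
2,-0.3317,0.2861,-0.3106,1.0859,-0.2933,-2.1122,0.2801,-0.1662,0.7626,10.1804,0.1264,1.3019
3,-0.3132,0.2929,-0.3412,1.3972,0.2365,-1.9915,0.2755,-0.1625,0.7630,8.1025,-0.2451,1.0331
4,-0.2904,0.2873,-0.3703,1.6370,-0.3268,-1.8779,0.2675,-0.1585,0.7646,6.3774,0.1290,0.8004
5,-0.2646,0.2913,-0.3973,1.8095,0.3513,-1.7436,0.2575,-0.1524,0.7672,4.8783,-0.3456,0.5860
6,-0.2364,0.2867,-0.4229,1.9422,-0.5171,-1.6666,0.2453,-0.1462,0.7703,3.6526,0.2460,0.4354
7,-0.2067,0.2900,-0.4470,2.0237,0.5483,-1.5488,0.2323,-0.1384,0.7737,2.5917,-0.4995,0.2788
8,-0.1759,0.2860,-0.4699,2.0883,-0.6980,-1.5120,0.2179,-0.1308,0.7771,1.7282,0.3635,0.1945
9,-0.1444,0.2883,-0.4917,2.1115,0.6457,-1.4085,0.2033,-0.1220,0.7805,0.9722,-0.5818,0.0781
10,-0.1126,0.2855,-0.5128,2.1322,-0.6905,-1.3971,0.1880,-0.1135,0.7836,0.3531,0.3542,0.0365
11,-0.0807,0.2863,-0.5330,2.1212,0.5245,-1.3133,0.1728,-0.1042,0.7863,-0.1940,-0.5073,-0.0470
12,-0.0489,0.2850,-0.5527,2.1123,-0.4788,-1.3079,0.1574,-0.0950,0.7887,-0.6504,0.2021,-0.0684
13,-0.0175,0.2848,-0.5718,2.0830,0.2766,-1.2503,0.1423,-0.0855,0.7906,-1.0548,-0.3383,-0.1215
14,0.0135,0.2841,-0.5905,2.0547,-0.2283,-1.2404,0.1274,-0.0760,0.7921,-1.4012,0.0216,-0.1361
15,0.0440,0.2838,-0.6088,2.0161,0.0774,-1.2060,0.1128,-0.0665,0.7931,-1.7087,-0.1994,-0.1648
16,0.0740,0.2831,-0.6268,1.9765,-0.0733,-1.1921,0.0986,-0.0571,0.7937,-1.9790,-0.0912,-0.1761
17,0.1033,0.2830,-0.6444,1.9327,-0.0089,-1.1720,0.0848,-0.0477,0.7938,-2.2202,-0.1386,-0.1898
18,0.1319,0.2831,-0.6619,1.8877,-0.0214,-1.1577,0.0715,-0.0385,0.7935,-2.4363,-0.1300,-0.1976
19,0.1599,0.2832,-0.6791,1.8414,-0.0240,-1.1446,0.0586,-0.0293,0.7929,-2.6316,-0.1284,-0.2032
20,0.1871,0.2832,-0.6962,1.7945,-0.0171,-1.1328,0.0463,-0.0204,0.7918,-2.8093,-0.1334,-0.2068
21,0.2137,0.2833,-0.7131,1.7474,-0.0144,-1.1224,0.0344,-0.0116,0.7904,-2.9719,-0.1352,-0.2087
22,0.2395,0.2835,-0.7298,1.7005,-0.0099,-1.1129,0.0231,-0.0031,0.7887,-3.1216,-0.1381,-0.2093
23,0.2647,0.2836,-0.7464,1.6540,-0.0054,-1.1043,0.0122,0.0052,0.7867,-3.2601,-0.1409,-0.2088
24,0.2891,0.2838,-0.7629,1.6081,0.0005,-1.0964,0.0018,0.0133,0.7845,-3.3888,-0.1447,-0.2074
25,0.3129,0.2839,-0.7792,1.5630,-0.0062,-1.0893,-0.0082,0.0212,0.7820,-3.5091,-0.1387,-0.2052
26,0.3360,0.2841,-0.7955,1.5186,0.0064,-1.0821,-0.0177,0.0288,0.7793,-3.6216,-0.1473,-0.2029
27,0.3585,0.2840,-0.8117,1.4752,0.0124,-1.0758,-0.0267,0.0361,0.7763,-3.7275,-0.1505,-0.1997
28,0.3803,0.2840,-0.8278,1.4326,0.0170,-1.0696,-0.0353,0.0432,0.7733,-3.8273,-0.1526,-0.1964
29,0.4014,0.2841,-0.8437,1.3911,0.0204,-1.0637,-0.0435,0.0500,0.7700,-3.9215,-0.1538,-0.1927
30,0.4220,0.2842,-0.8596,1.3505,0.0222,-1.0580,-0.0513,0.0566,0.7666,-4.0106,-0.1537,-0.1888
31,0.4419,0.2843,-0.8755,1.3109,0.0231,-1.0524,-0.0587,0.0629,0.7631,-4.0951,-0.1529,-0.1847
32,0.4613,0.2844,-0.8912,1.2723,0.0235,-1.0470,-0.0657,0.0690,0.7595,-4.1752,-0.1517,-0.1804
33,0.4801,0.2845,-0.9068,1.2346,0.0238,-1.0418,-0.0724,0.0748,0.7558,-4.2514,-0.1502,-0.1760
34,0.4983,0.2847,-0.9224,1.1978,0.0240,-1.0366,-0.0787,0.0804,0.7520,-4.3238,-0.1487,-0.1714
35,0.5160,0.2849,-0.9379,1.1620,0.0240,-1.0315,-0.0846,0.0858,0.7482,-4.3927,-0.1470,-0.1668
36,0.5332,0.2851,-0.9533,1.1269,0.0238,-1.0264,-0.0902,0.0909,0.7443,-4.4582,-0.1451,-0.1620
37,0.5498,0.2853,-0.9687,1.0928,0.0231,-1.0214,-0.0955,0.0958,0.7404,-4.5207,-0.1428,-0.1571
38,0.5660,0.2855,-0.9840,1.0594,0.0217,-1.0165,-0.1005,0.1005,0.7364,-4.5801,-0.1400,-0.1522
39,0.5816,0.2857,-0.9992,1.0267,0.0198,-1.0115,-0.1053,0.1049,0.7324,-4.6368,-0.1368,-0.1471
40,0.5968,0.2859,-1.0143,0.9949,0.0179,-1.0066,-0.1097,0.1091,0.7284,-4.6907,-0.1334,-0.1420
41,0.6114,0.2861,-1.0293,0.9637,0.0167,-1.0017,-0.1138,0.1131,0.7243,-4.7420,-0.1308,-0.1368
42,0.6257,0.2864,-1.0443,0.9332,0.0169,-0.9967,-0.1177,0.1170,0.7203,-4.7908,-0.1292,-0.1315
43,0.6394,0.2867,-1.0592,0.9033,0.0177,-0.9917,-0.1214,0.1206,0.7163,-4.8372,-0.1282,-0.1262
44,0.6528,0.2869,-1.0740,0.8741,0.0186,-0.9868,-0.1248,0.1240,0.7123,-4.8813,-0.1272,-0.1207
45,0.6656,0.2872,-1.0888,0.8454,0.0195,-0.9818,-0.1280,0.1272,0.7082,-4.9233,-0.1264,-0.1152
46,0.6781,0.2875,-1.1035,0.8173,0.0204,-0.9768,-0.1309,0.1302,0.7043,-4.9631,-0.1255,-0.1096
47,0.6902,0.2878,-1.1181,0.7897,0.0213,-0.9718,-0.1337,0.1330,0.7003,-5.0008,-0.1247,-0.1039
48,0.7018,0.2882,-1.1326,0.7627,0.0221,-0.9667,-0.1362,0.1357,0.6963,-5.0366,-0.1240,-0.0982
49,0.7130,0.2885,-1.1471,0.7361,0.0230,-0.9616,-0.1385,0.1382,0.6924,-5.0705,-0.1233,-0.0923
50,0.7239,0.2889,-1.1614,0.7100,0.0238,-0.9565,-0.1407,0.1405,0.6885,-5.1025,-0.1226,-0.0864
51,0.7343,0.2892,-1.1757,0.6844,0.0246,-0.9514,-0.1426,0.1426,0.6847,-5.1328,-0.1220,-0.0804
52,0.7444,0.2896,-1.1900,0.6591,0.0254,-0.9462,-0.1444,0.1446,0.6809,-5.1613,-0.1215,-0.0744
53,0.7541,0.2900,-1.2041,0.6343,0.0262,-0.9410,-0.1460,0.1464,0.6771,-5.1881,-0.1210,-0.0682
54,0.7634,0.2904,-1.2182,0.6099,0.0269,-0.9357,-0.1474,0.1481,0.6733,-5.2133,-0.1206,-0.0620
55,0.7724,0.2908,-1.2322,0.5858,0.0276,-0.9304,-0.1487,0.1496,0.6697,-5.2370,-0.1202,-0.0557
56,0.7810,0.2912,-1.2461,0.5621,0.0283,-0.9251,-0.1498,0.1510,0.6660,,,
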